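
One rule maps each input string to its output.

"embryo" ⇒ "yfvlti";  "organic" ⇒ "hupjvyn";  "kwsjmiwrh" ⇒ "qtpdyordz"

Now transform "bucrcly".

Each output is the input with this applied: shift every letter 7 places forward in the alphabet (wrapping around), then move the first 3 characters to the end (rotate left by 3).
On "bucrcly": the first step gives "ibjyjsf", and the second then gives "yjsfibj".

yjsfibj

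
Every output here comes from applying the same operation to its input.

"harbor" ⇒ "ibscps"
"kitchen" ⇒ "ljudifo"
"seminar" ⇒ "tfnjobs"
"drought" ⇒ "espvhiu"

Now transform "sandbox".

tboecpy

Rule — shift every letter 1 place forward in the alphabet (wrapping around).
So "sandbox" becomes "tboecpy".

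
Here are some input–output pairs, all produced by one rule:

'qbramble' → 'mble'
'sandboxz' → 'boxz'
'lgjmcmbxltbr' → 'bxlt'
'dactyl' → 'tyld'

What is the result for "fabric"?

ricf

The rule is to swap the front and back halves of the string, then keep only the first 4 characters.
Applying both steps to "fabric": "ricfab", then "ricf".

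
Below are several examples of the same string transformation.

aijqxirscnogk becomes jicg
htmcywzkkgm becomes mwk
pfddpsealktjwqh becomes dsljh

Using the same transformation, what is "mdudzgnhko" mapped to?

ugk

Each output is the input with this applied: keep one character in every 3, starting at position 3 (positions 3rd, 6th, 9th, ...).
For "mdudzgnhko" the result is "ugk".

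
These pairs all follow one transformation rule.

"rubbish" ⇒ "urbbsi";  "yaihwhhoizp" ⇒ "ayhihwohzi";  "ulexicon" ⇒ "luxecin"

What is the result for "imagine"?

Each output is the input with this applied: swap each adjacent pair of characters (1↔2, 3↔4, ...), then delete the last character.
Working it through for "imagine": intermediate "miganie", final "migani".

migani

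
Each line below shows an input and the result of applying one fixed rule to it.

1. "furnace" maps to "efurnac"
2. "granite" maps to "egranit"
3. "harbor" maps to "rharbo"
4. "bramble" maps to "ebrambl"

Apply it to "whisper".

Rule — move the last character to the front.
"whisper" → "rwhispe".

rwhispe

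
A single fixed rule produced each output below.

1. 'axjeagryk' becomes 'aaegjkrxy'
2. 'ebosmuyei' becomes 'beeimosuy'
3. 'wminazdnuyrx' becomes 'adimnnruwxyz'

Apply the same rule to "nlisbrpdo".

bdilnoprs

Each output is the input with this applied: sort the characters into alphabetical order.
So "nlisbrpdo" becomes "bdilnoprs".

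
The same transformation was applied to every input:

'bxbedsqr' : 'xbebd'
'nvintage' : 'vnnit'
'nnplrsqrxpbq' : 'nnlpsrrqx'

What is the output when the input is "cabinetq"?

acibn

The rule is to delete the last 3 characters, then swap each adjacent pair of characters (1↔2, 3↔4, ...).
For "cabinetq", step one produces "cabin"; step two turns that into "acibn".
(Check on "bxbedsqr": → "bxbed" → "xbebd" ✓)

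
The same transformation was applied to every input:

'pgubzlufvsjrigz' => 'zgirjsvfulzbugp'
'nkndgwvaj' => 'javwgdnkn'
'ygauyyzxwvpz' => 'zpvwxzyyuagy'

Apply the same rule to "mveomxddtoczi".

What's happening: reverse the string.
Doing the same to "mveomxddtoczi": "izcotddxmoevm".

izcotddxmoevm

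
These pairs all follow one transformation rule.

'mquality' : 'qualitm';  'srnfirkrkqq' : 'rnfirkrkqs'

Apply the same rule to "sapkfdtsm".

Rule — delete the last character, then move the first character to the end.
Working it through for "sapkfdtsm": intermediate "sapkfdts", final "apkfdtss".

apkfdtss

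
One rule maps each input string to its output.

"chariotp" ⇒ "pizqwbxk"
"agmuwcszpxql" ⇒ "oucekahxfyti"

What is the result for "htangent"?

bivomvbp

Each output is the input with this applied: move the first character to the end, then shift every letter 8 places forward in the alphabet (wrapping around).
For "htangent", step one produces "tangenth"; step two turns that into "bivomvbp".
(Check on "agmuwcszpxql": → "gmuwcszpxqla" → "oucekahxfyti" ✓)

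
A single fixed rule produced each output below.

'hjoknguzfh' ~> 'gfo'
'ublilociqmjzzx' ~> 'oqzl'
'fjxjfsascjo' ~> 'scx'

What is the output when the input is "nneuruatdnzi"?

The rule is to keep one character in every 3, starting at position 3 (positions 3rd, 6th, 9th, ...), then move the first character to the end.
"nneuruatdnzi" → "udie".

udie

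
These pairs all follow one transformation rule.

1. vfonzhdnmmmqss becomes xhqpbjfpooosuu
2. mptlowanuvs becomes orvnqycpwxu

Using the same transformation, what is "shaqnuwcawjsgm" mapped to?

ujcspwyecyluio

The rule is to shift every letter 2 places forward in the alphabet (wrapping around).
"shaqnuwcawjsgm" → "ujcspwyecyluio".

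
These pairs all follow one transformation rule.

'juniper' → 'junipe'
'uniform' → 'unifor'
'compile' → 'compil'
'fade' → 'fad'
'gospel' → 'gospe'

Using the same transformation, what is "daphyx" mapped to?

daphy

What's happening: delete the last character.
On "daphyx" that produces "daphy".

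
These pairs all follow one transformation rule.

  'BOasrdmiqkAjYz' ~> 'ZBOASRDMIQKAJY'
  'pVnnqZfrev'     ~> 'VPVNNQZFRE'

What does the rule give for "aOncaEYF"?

FAONCAEY

The rule is to move the last character to the front, then convert every letter to uppercase.
On "aOncaEYF": the first step gives "FaOncaEY", and the second then gives "FAONCAEY".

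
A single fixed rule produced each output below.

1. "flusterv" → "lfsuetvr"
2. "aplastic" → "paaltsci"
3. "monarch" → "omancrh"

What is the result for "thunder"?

htnuedr

What's happening: swap each adjacent pair of characters (1↔2, 3↔4, ...).
Applying that to "thunder" gives "htnuedr".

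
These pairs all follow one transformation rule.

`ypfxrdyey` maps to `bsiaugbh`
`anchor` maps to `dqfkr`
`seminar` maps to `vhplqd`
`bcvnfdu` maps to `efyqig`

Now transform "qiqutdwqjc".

The rule is to delete the last character, then shift every letter 3 places forward in the alphabet (wrapping around).
Applying that to "qiqutdwqjc" gives "tltxwgztm".

tltxwgztm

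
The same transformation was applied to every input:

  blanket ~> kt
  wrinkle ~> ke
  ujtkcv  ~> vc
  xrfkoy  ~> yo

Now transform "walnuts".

The transformation: swap each adjacent pair of characters (1↔2, 3↔4, ...), then keep only the last 2 characters.
"walnuts" → "awnltus" → "us".

us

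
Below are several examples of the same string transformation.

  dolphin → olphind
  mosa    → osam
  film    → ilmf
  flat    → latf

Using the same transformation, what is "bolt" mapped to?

oltb

Looking at the pairs, the operation is to move the first character to the end.
For "bolt" the result is "oltb".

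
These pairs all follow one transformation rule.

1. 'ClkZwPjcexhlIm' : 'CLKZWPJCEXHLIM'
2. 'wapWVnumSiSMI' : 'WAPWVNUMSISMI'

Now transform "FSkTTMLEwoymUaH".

FSKTTMLEWOYMUAH

Each output is the input with this applied: convert every letter to uppercase.
Doing the same to "FSkTTMLEwoymUaH": "FSKTTMLEWOYMUAH".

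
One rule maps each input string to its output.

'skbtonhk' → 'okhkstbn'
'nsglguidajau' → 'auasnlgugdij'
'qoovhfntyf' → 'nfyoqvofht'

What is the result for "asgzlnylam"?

The transformation: swap each adjacent pair of characters (1↔2, 3↔4, ...), then move the last 3 characters to the front (rotate right by 3).
For "asgzlnylam" the result is "ymasazgnll".

ymasazgnll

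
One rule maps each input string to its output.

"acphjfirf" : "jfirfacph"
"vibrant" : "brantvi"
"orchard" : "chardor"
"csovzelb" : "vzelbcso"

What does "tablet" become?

ablett

The pattern: move the last 3 characters to the front (rotate right by 3), then move the last 2 characters to the front (rotate right by 2).
"tablet" → "lettab" → "ablett".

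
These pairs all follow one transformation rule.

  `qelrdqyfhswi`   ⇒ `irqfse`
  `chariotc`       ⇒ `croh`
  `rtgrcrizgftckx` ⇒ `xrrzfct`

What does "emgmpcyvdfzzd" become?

In each case the input is transformed by: keep every other character starting from the second (positions 2nd, 4th, 6th, ...), then swap the first and last characters.
For "emgmpcyvdfzzd", step one produces "mmcvfz"; step two turns that into "zmcvfm".

zmcvfm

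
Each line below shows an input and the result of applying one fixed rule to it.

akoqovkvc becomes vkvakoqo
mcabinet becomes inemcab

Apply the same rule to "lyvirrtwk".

rtwlyvir

The pattern: delete the last character, then move the last 3 characters to the front (rotate right by 3).
"lyvirrtwk" → "lyvirrtw" → "rtwlyvir".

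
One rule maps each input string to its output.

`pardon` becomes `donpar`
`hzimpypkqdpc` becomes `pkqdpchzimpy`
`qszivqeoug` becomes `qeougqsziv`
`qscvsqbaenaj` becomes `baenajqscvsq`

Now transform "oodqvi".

qviood

The pattern: swap the front and back halves of the string.
Doing the same to "oodqvi": "qviood".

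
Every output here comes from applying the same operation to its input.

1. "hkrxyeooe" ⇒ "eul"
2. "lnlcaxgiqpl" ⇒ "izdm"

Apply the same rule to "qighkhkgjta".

In each case the input is transformed by: shift every letter 3 places backward in the alphabet (wrapping around), then keep one character in every 3, starting at position 1 (positions 1st, 4th, 7th, ...).
Applying both steps to "qighkhkgjta": "nfdehehdgqx", then "nehq".

nehq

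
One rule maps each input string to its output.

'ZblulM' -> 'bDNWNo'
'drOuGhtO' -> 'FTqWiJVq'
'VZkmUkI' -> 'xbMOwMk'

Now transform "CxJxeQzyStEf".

eZlZGsBAuVgH

The pattern: shift every letter 2 places forward in the alphabet (wrapping around), then flip the case of every letter.
Starting from "CxJxeQzyStEf": after the first operation, "EzLzgSbaUvGh"; after the second, "eZlZGsBAuVgH".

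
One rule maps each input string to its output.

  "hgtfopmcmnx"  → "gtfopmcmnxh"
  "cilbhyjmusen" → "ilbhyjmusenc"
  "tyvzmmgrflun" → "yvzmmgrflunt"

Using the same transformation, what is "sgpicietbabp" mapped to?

Looking at the pairs, the operation is to move the first character to the end.
"sgpicietbabp" → "gpicietbabps".

gpicietbabps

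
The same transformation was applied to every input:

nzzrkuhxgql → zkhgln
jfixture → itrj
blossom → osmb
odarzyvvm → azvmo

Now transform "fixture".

xuef

Looking at the pairs, the operation is to keep every other character starting from the first (positions 1st, 3rd, 5th, ...), then move the first character to the end.
On "fixture": the first step gives "fxue", and the second then gives "xuef".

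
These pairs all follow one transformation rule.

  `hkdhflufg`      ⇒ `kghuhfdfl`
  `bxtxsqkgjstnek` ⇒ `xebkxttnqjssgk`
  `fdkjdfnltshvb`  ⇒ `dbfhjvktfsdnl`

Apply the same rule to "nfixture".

Looking at the pairs, the operation is to swap each adjacent pair of characters (1↔2, 3↔4, ...), then take characters alternately from the front and the back (1st, last, 2nd, 2nd-last, ...).
"nfixture" → "fnxiuter" → "frnextiu".

frnextiu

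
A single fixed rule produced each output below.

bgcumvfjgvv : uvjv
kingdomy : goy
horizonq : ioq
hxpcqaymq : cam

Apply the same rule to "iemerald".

Looking at the pairs, the operation is to delete the first 3 characters, then keep every other character starting from the first (positions 1st, 3rd, 5th, ...).
On "iemerald": the first step gives "erald", and the second then gives "ead".

ead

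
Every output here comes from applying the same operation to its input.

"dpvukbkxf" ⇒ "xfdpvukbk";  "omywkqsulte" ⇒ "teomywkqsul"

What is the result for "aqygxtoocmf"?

mfaqygxtooc

Looking at the pairs, the operation is to move the last 2 characters to the front (rotate right by 2).
On "aqygxtoocmf" that produces "mfaqygxtooc".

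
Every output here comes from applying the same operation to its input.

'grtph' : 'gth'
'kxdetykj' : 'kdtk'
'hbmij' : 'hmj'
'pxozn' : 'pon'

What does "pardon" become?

pro

The transformation: keep every other character starting from the first (positions 1st, 3rd, 5th, ...).
So "pardon" becomes "pro".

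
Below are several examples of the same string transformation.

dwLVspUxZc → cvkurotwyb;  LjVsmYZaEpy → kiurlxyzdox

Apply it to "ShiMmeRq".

rghlldqp

Looking at the pairs, the operation is to shift every letter 1 place backward in the alphabet (wrapping around), then convert every letter to lowercase.
Working it through for "ShiMmeRq": intermediate "RghLldQp", final "rghlldqp".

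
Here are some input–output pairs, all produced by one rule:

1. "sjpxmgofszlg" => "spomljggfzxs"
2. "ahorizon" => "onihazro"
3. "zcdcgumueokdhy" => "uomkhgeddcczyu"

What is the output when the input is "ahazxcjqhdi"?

Each output is the input with this applied: sort the characters into reverse alphabetical order, then move the first 3 characters to the end (rotate left by 3).
For "ahazxcjqhdi", step one produces "zxqjihhdcaa"; step two turns that into "jihhdcaazxq".

jihhdcaazxq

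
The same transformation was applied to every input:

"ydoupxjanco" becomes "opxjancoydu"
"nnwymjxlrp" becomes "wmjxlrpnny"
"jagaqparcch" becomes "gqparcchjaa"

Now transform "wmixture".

Each output is the input with this applied: move the first 3 characters to the end (rotate left by 3), then swap the first and last characters.
For "wmixture", step one produces "xturewmi"; step two turns that into "iturewmx".

iturewmx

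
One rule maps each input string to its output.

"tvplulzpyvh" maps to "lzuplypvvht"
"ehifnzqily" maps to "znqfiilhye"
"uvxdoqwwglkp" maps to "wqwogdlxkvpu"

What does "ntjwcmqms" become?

cmwqjmtsn

The rule is to take characters alternately from the front and the back (1st, last, 2nd, 2nd-last, ...), then reverse the string.
Applying both steps to "ntjwcmqms": "nstmjqwmc", then "cmwqjmtsn".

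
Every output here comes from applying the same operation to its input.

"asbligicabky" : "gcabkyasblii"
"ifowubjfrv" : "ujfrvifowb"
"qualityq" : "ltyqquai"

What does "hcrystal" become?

In each case the input is transformed by: swap the front and back halves of the string, then swap the first and last characters.
"hcrystal" → "stalhcry" → "ytalhcrs".

ytalhcrs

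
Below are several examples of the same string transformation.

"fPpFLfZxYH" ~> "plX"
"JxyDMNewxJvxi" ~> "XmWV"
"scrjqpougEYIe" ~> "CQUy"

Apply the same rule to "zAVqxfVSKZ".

The rule is to keep one character in every 3, starting at position 2 (positions 2nd, 5th, 8th, ...), then flip the case of every letter.
For "zAVqxfVSKZ", step one produces "AxS"; step two turns that into "aXs".

aXs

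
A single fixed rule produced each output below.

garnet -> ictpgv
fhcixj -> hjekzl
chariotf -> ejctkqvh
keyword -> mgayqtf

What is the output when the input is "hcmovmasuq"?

Each output is the input with this applied: shift every letter 2 places forward in the alphabet (wrapping around).
So "hcmovmasuq" becomes "jeoqxocuws".

jeoqxocuws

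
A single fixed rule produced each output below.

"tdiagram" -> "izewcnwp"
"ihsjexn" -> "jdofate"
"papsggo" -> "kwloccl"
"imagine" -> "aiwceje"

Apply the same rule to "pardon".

jwnzkl

The pattern: swap the first and last characters, then shift every letter 4 places backward in the alphabet (wrapping around).
Starting from "pardon": after the first operation, "nardop"; after the second, "jwnzkl".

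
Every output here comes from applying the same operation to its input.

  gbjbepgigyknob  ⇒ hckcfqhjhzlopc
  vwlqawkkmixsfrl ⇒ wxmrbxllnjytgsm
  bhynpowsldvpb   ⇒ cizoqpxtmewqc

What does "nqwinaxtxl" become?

orxjobyuym

The rule is to shift every letter 1 place forward in the alphabet (wrapping around).
For "nqwinaxtxl" the result is "orxjobyuym".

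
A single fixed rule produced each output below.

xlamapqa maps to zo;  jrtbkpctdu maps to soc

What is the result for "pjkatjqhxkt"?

jiw

The pattern: keep one character in every 3, starting at position 3 (positions 3rd, 6th, 9th, ...), then shift every letter 1 place backward in the alphabet (wrapping around).
On "pjkatjqhxkt": the first step gives "kjx", and the second then gives "jiw".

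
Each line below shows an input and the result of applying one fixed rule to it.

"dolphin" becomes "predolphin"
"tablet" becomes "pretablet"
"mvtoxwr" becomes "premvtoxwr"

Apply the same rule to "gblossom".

Rule — prepend "pre".
"gblossom" → "pregblossom".

pregblossom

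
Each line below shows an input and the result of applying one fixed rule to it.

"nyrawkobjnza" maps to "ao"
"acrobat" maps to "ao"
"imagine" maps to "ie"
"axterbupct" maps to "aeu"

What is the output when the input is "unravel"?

ua

Looking at the pairs, the operation is to keep one character in every 3, starting at position 1 (positions 1st, 4th, 7th, ...), then keep only the vowels.
Working it through for "unravel": intermediate "ual", final "ua".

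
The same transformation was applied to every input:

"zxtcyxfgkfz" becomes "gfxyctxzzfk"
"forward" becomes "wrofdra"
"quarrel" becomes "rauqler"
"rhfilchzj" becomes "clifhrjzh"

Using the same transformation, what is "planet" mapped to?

What's happening: move the last 3 characters to the front (rotate right by 3), then reverse the string.
On "planet": the first step gives "netpla", and the second then gives "alpten".
(Check on "forward": → "ardforw" → "wrofdra" ✓)

alpten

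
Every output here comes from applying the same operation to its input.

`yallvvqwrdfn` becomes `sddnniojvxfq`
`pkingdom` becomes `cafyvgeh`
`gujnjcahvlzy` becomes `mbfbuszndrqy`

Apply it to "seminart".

The pattern: shift every letter 8 places backward in the alphabet (wrapping around), then move the first character to the end.
Working it through for "seminart": intermediate "kweafsjl", final "weafsjlk".
(Check on "pkingdom": → "hcafyvge" → "cafyvgeh" ✓)

weafsjlk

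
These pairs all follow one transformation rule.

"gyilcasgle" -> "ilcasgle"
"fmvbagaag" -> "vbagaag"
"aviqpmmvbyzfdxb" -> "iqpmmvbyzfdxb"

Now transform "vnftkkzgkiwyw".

Each output is the input with this applied: delete the first 2 characters.
"vnftkkzgkiwyw" → "ftkkzgkiwyw".

ftkkzgkiwyw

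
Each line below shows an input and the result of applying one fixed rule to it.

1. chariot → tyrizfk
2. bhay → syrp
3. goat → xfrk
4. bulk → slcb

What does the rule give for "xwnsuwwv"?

Rule — shift every letter 9 places backward in the alphabet (wrapping around).
For "xwnsuwwv" the result is "onejlnnm".

onejlnnm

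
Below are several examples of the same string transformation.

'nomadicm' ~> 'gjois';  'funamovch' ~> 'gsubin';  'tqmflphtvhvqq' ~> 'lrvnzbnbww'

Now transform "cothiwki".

The rule is to delete the first 3 characters, then shift every letter 6 places forward in the alphabet (wrapping around).
For "cothiwki" the result is "nocqo".

nocqo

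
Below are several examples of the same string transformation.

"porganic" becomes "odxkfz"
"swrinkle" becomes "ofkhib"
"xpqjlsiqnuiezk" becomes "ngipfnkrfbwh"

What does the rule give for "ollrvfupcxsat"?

ioscrmzupxq

The pattern: shift every letter 3 places backward in the alphabet (wrapping around), then delete the first 2 characters.
On "ollrvfupcxsat" that produces "ioscrmzupxq".
(Check on "swrinkle": → "ptofkhib" → "ofkhib" ✓)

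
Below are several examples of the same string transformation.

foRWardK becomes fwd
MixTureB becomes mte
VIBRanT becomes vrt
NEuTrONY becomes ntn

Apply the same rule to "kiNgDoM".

Each output is the input with this applied: keep one character in every 3, starting at position 1 (positions 1st, 4th, 7th, ...), then convert every letter to lowercase.
On "kiNgDoM": the first step gives "kgM", and the second then gives "kgm".

kgm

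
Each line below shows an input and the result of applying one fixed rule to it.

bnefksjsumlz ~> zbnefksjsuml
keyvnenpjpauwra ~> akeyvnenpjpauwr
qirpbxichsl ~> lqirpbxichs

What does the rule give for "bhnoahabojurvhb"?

Rule — move the last character to the front.
For "bhnoahabojurvhb" the result is "bbhnoahabojurvh".

bbhnoahabojurvh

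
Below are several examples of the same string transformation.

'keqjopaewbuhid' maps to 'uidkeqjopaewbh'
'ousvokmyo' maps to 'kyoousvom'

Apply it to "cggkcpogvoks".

vkscggkcpogo

What's happening: move the last 3 characters to the front (rotate right by 3), then swap the first and last characters.
So "cggkcpogvoks" becomes "vkscggkcpogo".
(Check on "ousvokmyo": → "myoousvok" → "kyoousvom" ✓)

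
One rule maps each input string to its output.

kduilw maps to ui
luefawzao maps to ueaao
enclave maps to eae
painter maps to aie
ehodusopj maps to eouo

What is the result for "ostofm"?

oo

The pattern: keep only the vowels.
Applying that to "ostofm" gives "oo".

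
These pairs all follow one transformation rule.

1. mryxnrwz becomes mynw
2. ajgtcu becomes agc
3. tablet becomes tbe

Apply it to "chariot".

Each output is the input with this applied: keep every other character starting from the first (positions 1st, 3rd, 5th, ...).
"chariot" → "cait".

cait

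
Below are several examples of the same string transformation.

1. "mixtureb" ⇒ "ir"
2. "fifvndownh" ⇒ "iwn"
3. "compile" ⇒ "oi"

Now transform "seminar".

en

Rule — take characters alternately from the front and the back (1st, last, 2nd, 2nd-last, ...), then keep one character in every 3, starting at position 3 (positions 3rd, 6th, 9th, ...).
"seminar" → "en".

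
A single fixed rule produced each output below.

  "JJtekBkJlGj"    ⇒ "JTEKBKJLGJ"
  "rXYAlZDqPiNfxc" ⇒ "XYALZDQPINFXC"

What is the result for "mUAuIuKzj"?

The pattern: delete the first character, then convert every letter to uppercase.
For "mUAuIuKzj", step one produces "UAuIuKzj"; step two turns that into "UAUIUKZJ".

UAUIUKZJ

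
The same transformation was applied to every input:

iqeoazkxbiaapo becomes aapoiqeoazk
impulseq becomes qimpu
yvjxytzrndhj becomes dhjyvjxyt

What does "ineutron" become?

nineu

Looking at the pairs, the operation is to swap the front and back halves of the string, then delete the first 3 characters.
Applying that to "ineutron" gives "nineu".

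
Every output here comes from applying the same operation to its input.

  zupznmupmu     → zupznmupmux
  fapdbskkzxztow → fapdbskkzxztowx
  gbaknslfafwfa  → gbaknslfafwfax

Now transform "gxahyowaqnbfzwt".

The transformation: append "x".
Applying that to "gxahyowaqnbfzwt" gives "gxahyowaqnbfzwtx".

gxahyowaqnbfzwtx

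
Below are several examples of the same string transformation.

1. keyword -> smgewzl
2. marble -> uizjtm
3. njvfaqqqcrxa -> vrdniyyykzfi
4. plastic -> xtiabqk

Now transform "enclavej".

Looking at the pairs, the operation is to shift every letter 8 places forward in the alphabet (wrapping around).
Doing the same to "enclavej": "mvktidmr".

mvktidmr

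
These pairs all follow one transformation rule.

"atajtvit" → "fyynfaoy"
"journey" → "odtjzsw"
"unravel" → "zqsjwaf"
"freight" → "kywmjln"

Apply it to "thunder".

The pattern: shift every letter 5 places forward in the alphabet (wrapping around), then take characters alternately from the front and the back (1st, last, 2nd, 2nd-last, ...).
For "thunder", step one produces "ymzsijw"; step two turns that into "ywmjzis".

ywmjzis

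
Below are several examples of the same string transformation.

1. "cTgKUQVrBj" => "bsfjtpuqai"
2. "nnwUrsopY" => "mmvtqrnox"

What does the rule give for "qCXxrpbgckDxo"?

Looking at the pairs, the operation is to shift every letter 1 place backward in the alphabet (wrapping around), then convert every letter to lowercase.
Starting from "qCXxrpbgckDxo": after the first operation, "pBWwqoafbjCwn"; after the second, "pbwwqoafbjcwn".

pbwwqoafbjcwn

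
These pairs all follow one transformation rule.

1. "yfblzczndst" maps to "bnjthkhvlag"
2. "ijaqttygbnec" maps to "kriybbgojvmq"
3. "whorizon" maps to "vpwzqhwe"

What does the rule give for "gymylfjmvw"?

egugtnrudo

Rule — swap the first and last characters, then shift every letter 8 places forward in the alphabet (wrapping around).
Starting from "gymylfjmvw": after the first operation, "wymylfjmvg"; after the second, "egugtnrudo".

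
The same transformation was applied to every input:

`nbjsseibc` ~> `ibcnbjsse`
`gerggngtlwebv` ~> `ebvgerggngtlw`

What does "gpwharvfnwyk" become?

wykgpwharvfn

The rule is to move the last 3 characters to the front (rotate right by 3).
"gpwharvfnwyk" → "wykgpwharvfn".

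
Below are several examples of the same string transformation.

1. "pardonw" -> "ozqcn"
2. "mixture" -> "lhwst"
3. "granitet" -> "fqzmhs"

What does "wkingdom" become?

The pattern: delete the last 2 characters, then shift every letter 1 place backward in the alphabet (wrapping around).
For "wkingdom", step one produces "wkingd"; step two turns that into "vjhmfc".

vjhmfc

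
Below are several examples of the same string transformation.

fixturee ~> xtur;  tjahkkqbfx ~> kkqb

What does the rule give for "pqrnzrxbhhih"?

xbhh

In each case the input is transformed by: delete the last 2 characters, then keep only the last 4 characters.
"pqrnzrxbhhih" → "pqrnzrxbhh" → "xbhh".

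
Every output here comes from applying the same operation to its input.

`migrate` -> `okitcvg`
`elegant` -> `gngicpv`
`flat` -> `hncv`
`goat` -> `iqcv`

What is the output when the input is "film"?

hkno

Rule — shift every letter 2 places forward in the alphabet (wrapping around).
"film" → "hkno".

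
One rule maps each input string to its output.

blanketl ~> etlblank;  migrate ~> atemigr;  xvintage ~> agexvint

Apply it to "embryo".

Rule — move the last 3 characters to the front (rotate right by 3).
For "embryo" the result is "ryoemb".

ryoemb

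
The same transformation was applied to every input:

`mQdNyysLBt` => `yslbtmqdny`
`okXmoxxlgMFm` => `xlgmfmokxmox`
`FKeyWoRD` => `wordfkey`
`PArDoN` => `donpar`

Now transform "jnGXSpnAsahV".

nasahvjngxsp

Looking at the pairs, the operation is to swap the front and back halves of the string, then convert every letter to lowercase.
"jnGXSpnAsahV" → "nAsahVjnGXSp" → "nasahvjngxsp".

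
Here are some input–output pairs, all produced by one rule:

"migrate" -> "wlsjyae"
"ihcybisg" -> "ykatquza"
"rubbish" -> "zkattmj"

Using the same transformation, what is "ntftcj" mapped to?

bulxlf

Each output is the input with this applied: reverse the string, then shift every letter 8 places backward in the alphabet (wrapping around).
Working it through for "ntftcj": intermediate "jctftn", final "bulxlf".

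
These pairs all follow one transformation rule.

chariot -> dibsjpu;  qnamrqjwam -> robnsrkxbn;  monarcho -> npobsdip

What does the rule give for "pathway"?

The rule is to shift every letter 1 place forward in the alphabet (wrapping around).
For "pathway" the result is "qbuixbz".

qbuixbz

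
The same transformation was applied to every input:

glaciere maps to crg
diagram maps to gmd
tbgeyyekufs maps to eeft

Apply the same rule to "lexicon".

inl

What's happening: keep one character in every 3, starting at position 1 (positions 1st, 4th, 7th, ...), then move the first character to the end.
Doing the same to "lexicon": "inl".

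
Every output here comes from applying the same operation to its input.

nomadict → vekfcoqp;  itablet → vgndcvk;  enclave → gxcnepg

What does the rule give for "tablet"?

The pattern: reverse the string, then shift every letter 2 places forward in the alphabet (wrapping around).
Applying both steps to "tablet": "telbat", then "vgndcv".
(Check on "enclave": → "evalcne" → "gxcnepg" ✓)

vgndcv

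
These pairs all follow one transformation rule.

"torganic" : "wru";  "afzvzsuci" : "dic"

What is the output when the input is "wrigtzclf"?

zul

The pattern: shift every letter 3 places forward in the alphabet (wrapping around), then keep only the first 3 characters.
Applying both steps to "wrigtzclf": "zuljwcfoi", then "zul".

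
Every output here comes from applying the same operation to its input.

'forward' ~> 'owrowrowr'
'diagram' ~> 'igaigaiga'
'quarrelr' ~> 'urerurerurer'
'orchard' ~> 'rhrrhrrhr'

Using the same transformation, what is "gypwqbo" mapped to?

The transformation: keep every other character starting from the second (positions 2nd, 4th, 6th, ...), then write the whole string 3 times in a row.
On "gypwqbo": the first step gives "ywb", and the second then gives "ywbywbywb".

ywbywbywb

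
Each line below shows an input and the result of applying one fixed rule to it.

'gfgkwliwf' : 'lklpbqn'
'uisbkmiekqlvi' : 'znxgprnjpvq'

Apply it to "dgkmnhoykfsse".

The rule is to delete the last 2 characters, then shift every letter 5 places forward in the alphabet (wrapping around).
Working it through for "dgkmnhoykfsse": intermediate "dgkmnhoykfs", final "ilprsmtdpkx".

ilprsmtdpkx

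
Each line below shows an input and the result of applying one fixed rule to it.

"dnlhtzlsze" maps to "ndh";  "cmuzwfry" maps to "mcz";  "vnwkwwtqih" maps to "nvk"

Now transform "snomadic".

In each case the input is transformed by: swap each adjacent pair of characters (1↔2, 3↔4, ...), then keep only the first 3 characters.
For "snomadic", step one produces "nsmodaci"; step two turns that into "nsm".

nsm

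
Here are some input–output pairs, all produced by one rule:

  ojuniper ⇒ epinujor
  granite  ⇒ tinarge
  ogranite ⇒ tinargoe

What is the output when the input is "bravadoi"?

Each output is the input with this applied: reverse the string, then move the first character to the end.
On "bravadoi": the first step gives "iodavarb", and the second then gives "odavarbi".

odavarbi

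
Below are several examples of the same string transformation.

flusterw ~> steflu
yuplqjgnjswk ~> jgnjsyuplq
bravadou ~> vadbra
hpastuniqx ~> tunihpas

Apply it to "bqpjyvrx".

The transformation: delete the last 2 characters, then swap the front and back halves of the string.
Applying both steps to "bqpjyvrx": "bqpjyv", then "jyvbqp".
(Check on "bravadou": → "bravad" → "vadbra" ✓)

jyvbqp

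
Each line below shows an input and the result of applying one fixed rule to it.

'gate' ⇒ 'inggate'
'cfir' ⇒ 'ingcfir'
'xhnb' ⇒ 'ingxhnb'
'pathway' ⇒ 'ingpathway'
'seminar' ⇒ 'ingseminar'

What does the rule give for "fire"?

What's happening: prepend "ing".
"fire" → "ingfire".

ingfire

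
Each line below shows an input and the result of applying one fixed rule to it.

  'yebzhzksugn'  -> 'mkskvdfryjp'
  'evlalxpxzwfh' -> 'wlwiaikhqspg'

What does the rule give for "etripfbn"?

Rule — move the first 2 characters to the end (rotate left by 2), then shift every letter 11 places forward in the alphabet (wrapping around).
On "etripfbn": the first step gives "ripfbnet", and the second then gives "ctaqmype".
(Check on "yebzhzksugn": → "bzhzksugnye" → "mkskvdfryjp" ✓)

ctaqmype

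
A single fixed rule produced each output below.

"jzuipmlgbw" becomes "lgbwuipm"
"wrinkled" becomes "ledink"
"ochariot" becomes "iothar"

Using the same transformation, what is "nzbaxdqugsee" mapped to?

Rule — delete the first 2 characters, then swap the front and back halves of the string.
Working it through for "nzbaxdqugsee": intermediate "baxdqugsee", final "ugseebaxdq".

ugseebaxdq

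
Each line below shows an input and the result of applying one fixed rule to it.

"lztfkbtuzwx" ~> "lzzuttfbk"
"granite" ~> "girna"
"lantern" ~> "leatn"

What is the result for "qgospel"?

qpgso

What's happening: delete the last 2 characters, then take characters alternately from the front and the back (1st, last, 2nd, 2nd-last, ...).
For "qgospel" the result is "qpgso".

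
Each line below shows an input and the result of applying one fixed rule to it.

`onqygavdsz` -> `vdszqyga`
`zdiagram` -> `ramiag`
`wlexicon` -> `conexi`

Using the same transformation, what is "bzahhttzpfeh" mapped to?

zpfehahhtt

In each case the input is transformed by: delete the first 2 characters, then swap the front and back halves of the string.
Starting from "bzahhttzpfeh": after the first operation, "ahhttzpfeh"; after the second, "zpfehahhtt".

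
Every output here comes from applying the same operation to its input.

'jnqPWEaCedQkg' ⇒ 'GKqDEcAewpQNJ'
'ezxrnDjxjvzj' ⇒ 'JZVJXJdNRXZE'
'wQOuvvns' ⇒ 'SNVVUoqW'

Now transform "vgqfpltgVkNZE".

What's happening: reverse the string, then flip the case of every letter.
Working it through for "vgqfpltgVkNZE": intermediate "EZNkVgtlpfqgv", final "eznKvGTLPFQGV".
(Check on "wQOuvvns": → "snvvuOQw" → "SNVVUoqW" ✓)

eznKvGTLPFQGV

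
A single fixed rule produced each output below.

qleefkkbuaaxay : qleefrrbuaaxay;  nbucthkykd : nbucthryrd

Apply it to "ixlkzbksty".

The transformation: replace every "k" with "r".
Applying that to "ixlkzbksty" gives "ixlrzbrsty".

ixlrzbrsty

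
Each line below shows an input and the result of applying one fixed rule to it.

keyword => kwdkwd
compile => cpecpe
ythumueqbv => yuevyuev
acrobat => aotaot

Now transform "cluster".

Each output is the input with this applied: keep one character in every 3, starting at position 1 (positions 1st, 4th, 7th, ...), then write the whole string twice.
"cluster" → "csr" → "csrcsr".
(Check on "keyword": → "kwd" → "kwdkwd" ✓)

csrcsr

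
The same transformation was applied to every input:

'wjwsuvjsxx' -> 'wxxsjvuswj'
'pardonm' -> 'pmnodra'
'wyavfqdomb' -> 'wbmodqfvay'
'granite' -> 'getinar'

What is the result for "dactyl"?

dlytca

What's happening: reverse the string, then move the last character to the front.
Applying that to "dactyl" gives "dlytca".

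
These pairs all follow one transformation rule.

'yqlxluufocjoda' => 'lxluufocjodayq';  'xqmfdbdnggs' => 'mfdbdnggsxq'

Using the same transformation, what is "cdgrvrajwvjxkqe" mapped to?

grvrajwvjxkqecd

What's happening: move the first 2 characters to the end (rotate left by 2).
"cdgrvrajwvjxkqe" → "grvrajwvjxkqecd".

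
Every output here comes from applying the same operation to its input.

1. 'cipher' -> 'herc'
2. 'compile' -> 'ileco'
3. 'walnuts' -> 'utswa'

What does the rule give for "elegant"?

antel

In each case the input is transformed by: move the last 3 characters to the front (rotate right by 3), then delete the last 2 characters.
Starting from "elegant": after the first operation, "anteleg"; after the second, "antel".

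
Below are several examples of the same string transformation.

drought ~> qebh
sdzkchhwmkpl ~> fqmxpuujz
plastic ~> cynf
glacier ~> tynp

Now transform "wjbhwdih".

jwouj

The rule is to delete the last 3 characters, then shift every letter 13 places forward in the alphabet (wrapping around) — i.e. ROT13.
For "wjbhwdih", step one produces "wjbhw"; step two turns that into "jwouj".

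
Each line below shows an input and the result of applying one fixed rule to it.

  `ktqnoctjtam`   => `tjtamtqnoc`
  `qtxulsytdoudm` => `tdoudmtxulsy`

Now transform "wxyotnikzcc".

ikzccxyotn

Each output is the input with this applied: delete the first character, then swap the front and back halves of the string.
For "wxyotnikzcc", step one produces "xyotnikzcc"; step two turns that into "ikzccxyotn".
(Check on "ktqnoctjtam": → "tqnoctjtam" → "tjtamtqnoc" ✓)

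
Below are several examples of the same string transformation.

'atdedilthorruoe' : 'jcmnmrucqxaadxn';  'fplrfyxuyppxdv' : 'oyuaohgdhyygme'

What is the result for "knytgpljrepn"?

twhcpyusanyw

The rule is to shift every letter 9 places forward in the alphabet (wrapping around).
On "knytgpljrepn" that produces "twhcpyusanyw".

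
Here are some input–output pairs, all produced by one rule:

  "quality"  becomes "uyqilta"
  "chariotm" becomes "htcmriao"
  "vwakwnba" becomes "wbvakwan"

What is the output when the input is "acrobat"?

Rule — swap each adjacent pair of characters (1↔2, 3↔4, ...), then take characters alternately from the front and the back (1st, last, 2nd, 2nd-last, ...).
Working it through for "acrobat": intermediate "caorabt", final "ctaboar".

ctaboar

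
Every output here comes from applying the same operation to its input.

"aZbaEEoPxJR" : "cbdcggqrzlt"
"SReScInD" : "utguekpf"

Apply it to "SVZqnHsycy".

uxbspjuaea

Looking at the pairs, the operation is to shift every letter 2 places forward in the alphabet (wrapping around), then convert every letter to lowercase.
"SVZqnHsycy" → "UXBspJuaea" → "uxbspjuaea".
(Check on "SReScInD": → "UTgUeKpF" → "utguekpf" ✓)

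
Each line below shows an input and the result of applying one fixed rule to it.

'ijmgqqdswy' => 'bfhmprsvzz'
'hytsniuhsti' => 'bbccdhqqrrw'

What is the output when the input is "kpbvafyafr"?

aehjjkooty

Looking at the pairs, the operation is to shift every letter 9 places forward in the alphabet (wrapping around), then sort the characters into alphabetical order.
For "kpbvafyafr" the result is "aehjjkooty".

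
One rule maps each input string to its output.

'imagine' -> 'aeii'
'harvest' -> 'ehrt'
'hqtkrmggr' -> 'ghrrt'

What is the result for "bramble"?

What's happening: keep every other character starting from the first (positions 1st, 3rd, 5th, ...), then sort the characters into alphabetical order.
For "bramble", step one produces "babe"; step two turns that into "abbe".

abbe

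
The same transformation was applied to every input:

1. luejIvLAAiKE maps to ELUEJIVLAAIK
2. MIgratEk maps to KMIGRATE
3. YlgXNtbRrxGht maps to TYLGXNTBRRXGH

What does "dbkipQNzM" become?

MDBKIPQNZ

The transformation: move the last character to the front, then convert every letter to uppercase.
Starting from "dbkipQNzM": after the first operation, "MdbkipQNz"; after the second, "MDBKIPQNZ".
(Check on "MIgratEk": → "kMIgratE" → "KMIGRATE" ✓)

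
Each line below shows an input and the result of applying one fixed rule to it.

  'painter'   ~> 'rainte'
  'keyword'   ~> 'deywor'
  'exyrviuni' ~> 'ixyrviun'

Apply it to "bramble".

What's happening: delete the first character, then move the last character to the front.
"bramble" → "erambl".
(Check on "keyword": → "eyword" → "deywor" ✓)

erambl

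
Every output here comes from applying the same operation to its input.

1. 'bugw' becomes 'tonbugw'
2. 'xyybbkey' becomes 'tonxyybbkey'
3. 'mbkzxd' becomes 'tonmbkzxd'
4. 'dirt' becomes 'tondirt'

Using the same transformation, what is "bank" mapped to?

The rule is to prepend "ton".
For "bank" the result is "tonbank".

tonbank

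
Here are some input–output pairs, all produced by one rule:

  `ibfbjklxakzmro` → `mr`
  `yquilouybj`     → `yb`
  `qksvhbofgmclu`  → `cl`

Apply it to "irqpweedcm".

dc

Looking at the pairs, the operation is to move the last 3 characters to the front (rotate right by 3), then keep only the first 2 characters.
For "irqpweedcm", step one produces "dcmirqpwee"; step two turns that into "dc".
(Check on "qksvhbofgmclu": → "cluqksvhbofgm" → "cl" ✓)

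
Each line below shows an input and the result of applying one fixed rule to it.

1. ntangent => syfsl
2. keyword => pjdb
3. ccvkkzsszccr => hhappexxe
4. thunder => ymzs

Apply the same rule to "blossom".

gqtx

The pattern: shift every letter 5 places forward in the alphabet (wrapping around), then delete the last 3 characters.
Working it through for "blossom": intermediate "gqtxxtr", final "gqtx".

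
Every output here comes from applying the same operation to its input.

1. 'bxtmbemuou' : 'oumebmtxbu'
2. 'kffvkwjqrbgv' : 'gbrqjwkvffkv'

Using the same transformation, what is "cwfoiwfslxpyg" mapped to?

Looking at the pairs, the operation is to reverse the string, then move the first character to the end.
For "cwfoiwfslxpyg", step one produces "gypxlsfwiofwc"; step two turns that into "ypxlsfwiofwcg".

ypxlsfwiofwcg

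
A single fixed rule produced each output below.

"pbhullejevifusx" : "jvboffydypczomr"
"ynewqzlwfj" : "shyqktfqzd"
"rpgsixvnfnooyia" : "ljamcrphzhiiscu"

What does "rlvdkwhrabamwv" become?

Looking at the pairs, the operation is to shift every letter 6 places backward in the alphabet (wrapping around).
"rlvdkwhrabamwv" → "lfpxeqbluvugqp".

lfpxeqbluvugqp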